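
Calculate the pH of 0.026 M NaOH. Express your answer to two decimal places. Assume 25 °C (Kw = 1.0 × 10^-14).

NaOH is a strong base; [OH-] = 0.026 M.
pOH = -log(0.026) = 1.59
pH = 14.00 - 1.59 = 12.41

pH = 12.41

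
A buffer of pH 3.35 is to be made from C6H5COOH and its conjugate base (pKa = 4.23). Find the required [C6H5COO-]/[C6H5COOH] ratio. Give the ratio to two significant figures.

pH = pKa + log(r) ⇒ log(r) = 3.35 − 4.23 = -0.88
r = [C6H5COO-]/[C6H5COOH] = 10^(-0.88) = 0.132

ratio = 0.13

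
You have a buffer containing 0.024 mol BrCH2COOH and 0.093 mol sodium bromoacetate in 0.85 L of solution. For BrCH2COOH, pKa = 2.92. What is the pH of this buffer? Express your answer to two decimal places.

Using pH = pKa + log([base]/[acid]) with [base]/[acid] = 0.093/0.024:
pH = 2.92 + (+0.588) = 3.51

pH = 3.51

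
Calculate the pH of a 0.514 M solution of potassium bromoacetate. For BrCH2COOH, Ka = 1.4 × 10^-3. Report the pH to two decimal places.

pH = 8.28

BrCH2COO- is the conjugate base of the weak acid BrCH2COOH.
Kb = Kw/Ka = 1.0×10^-14 / 1.4 × 10^-3 = 7.14 × 10^-12
From the ICE table, Kb = [OH-]²/(0.514 − [OH-]) = 7.14 × 10^-12.
Assume [OH-] ≪ 0.514: [OH-] ≈ √(7.14 × 10^-12 × 0.514) = 1.92 × 10^-6 M
([OH-]/C₀ = 0.00037% < 5%, so the approximation holds.)
pOH = 5.72, so pH = 14.00 − pOH = 8.28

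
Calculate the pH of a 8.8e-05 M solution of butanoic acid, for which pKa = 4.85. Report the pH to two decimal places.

CH3(CH2)2COOH ⇌ CH3(CH2)2COO- + H+
Ka = 10^(−4.85) = 1.41 × 10^-5
From the ICE table, Ka = [H+]²/(8.8e-05 − [H+]) = 1.41 × 10^-5.
Here C₀/Ka ≈ 6.24, so the small-[H+] approximation fails. Use the quadratic:
[H+] = [−1.41e-05 + √(1.41e-05² + 4.96e-09)]/2 = 2.89 × 10^-5 M
pH = −log(2.89 × 10^-5) = 4.54

pH = 4.54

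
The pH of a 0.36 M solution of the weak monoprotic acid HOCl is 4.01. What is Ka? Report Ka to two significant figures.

[H+] = 10^(-4.01) = 9.77 × 10^-5 M
At equilibrium [HA] = 0.36 − 9.77 × 10^-5 = 3.60 × 10^-1 M
Ka = [H+][A-]/[HA] = (9.77 × 10^-5)² / 3.60 × 10^-1 = 2.7 × 10^-8

Ka = 2.7 × 10^-8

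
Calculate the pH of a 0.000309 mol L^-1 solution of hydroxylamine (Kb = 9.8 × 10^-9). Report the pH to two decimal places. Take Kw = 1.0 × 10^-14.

NH2OH + H2O ⇌ NH3OH+ + OH-
Let x = [OH-] at equilibrium. Kb = x²/(0.000309 − x).
Assume x ≪ 0.000309: x ≈ √(9.8 × 10^-9 × 0.000309) = 1.74 × 10^-6 M
pOH = −log(1.74 × 10^-6) = 5.76; pH = 14.00 − 5.76 = 8.24

pH = 8.24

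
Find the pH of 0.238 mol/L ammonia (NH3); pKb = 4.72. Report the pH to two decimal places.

NH3 + H2O ⇌ NH4+ + OH-
Kb = 10^(−4.72) = 1.91 × 10^-5
From the ICE table, Kb = [OH-]²/(0.238 − [OH-]) = 1.91 × 10^-5.
Assume [OH-] ≪ 0.238: [OH-] ≈ √(1.91 × 10^-5 × 0.238) = 2.13 × 10^-3 M
pOH = −log(2.13 × 10^-3) = 2.67; pH = 14.00 − 2.67 = 11.33

pH = 11.33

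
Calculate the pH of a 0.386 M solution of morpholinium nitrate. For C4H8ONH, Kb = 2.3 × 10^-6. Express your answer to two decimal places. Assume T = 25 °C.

C4H8ONH2+ is the conjugate acid of the weak base C4H8ONH.
Ka = Kw/Kb = 1.0×10^-14 / 2.3 × 10^-6 = 4.35 × 10^-9
Let x = [H+] at equilibrium. Ka = x²/(0.386 − x).
Since Ka ≪ C₀, x ≈ √(Ka·C₀) = 4.10 × 10^-5 M.
Check: 0.011% ionized — well under 5%, approximation valid.
pH = −log[H+] = −log(4.10 × 10^-5) = 4.39

pH = 4.39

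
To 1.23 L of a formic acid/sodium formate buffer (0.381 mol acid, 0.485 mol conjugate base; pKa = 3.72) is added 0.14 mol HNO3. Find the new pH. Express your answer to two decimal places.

Added H+ converts HCOO- to HCOOH: HCOOH → 0.521 mol, HCOO- → 0.345 mol.
pH = pKa + log(n_HCOO-/n_HCOOH) = 3.72 + log(0.345/0.521) = 3.72 + (-0.179)

pH = 3.54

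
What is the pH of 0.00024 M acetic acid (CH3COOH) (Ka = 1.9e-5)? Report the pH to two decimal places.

CH3COOH ⇌ CH3COO- + H+
From the ICE table, Ka = x²/(0.00024 − x) = 1.9 × 10^-5.
Here C₀/Ka ≈ 12.6, so the small-x approximation fails. Use the quadratic:
x = (−Ka + √(Ka² + 4·Ka·C₀))/2 = 5.87 × 10^-5 M
pH = −log(5.87 × 10^-5) = 4.23

pH = 4.23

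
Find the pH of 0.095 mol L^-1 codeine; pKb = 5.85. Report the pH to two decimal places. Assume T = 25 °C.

pH = 10.56

C18H21NO3 + H2O ⇌ C18H22NO3+ + OH-
Kb = 10^(−5.85) = 1.41 × 10^-6
Kb = x²/(0.095 − x) = 1.41 × 10^-6
Assume x ≪ 0.095: x ≈ √(1.41 × 10^-6 × 0.095) = 3.66 × 10^-4 M
(x/C₀ = 0.39% < 5%, so the approximation holds.)
pOH = −log(3.66 × 10^-4) = 3.44; pH = 14.00 − 3.44 = 10.56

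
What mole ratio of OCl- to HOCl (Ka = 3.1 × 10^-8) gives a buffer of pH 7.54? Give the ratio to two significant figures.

pKa = -log(3.1 × 10^-8) = 7.509
pH = pKa + log(r) ⇒ log(r) = 7.54 − 7.509 = +0.031
r = [OCl-]/[HOCl] = 10^(+0.031) = 1.07

ratio = 1.1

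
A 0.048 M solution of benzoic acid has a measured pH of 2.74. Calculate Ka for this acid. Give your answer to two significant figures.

Ka = 7.2 × 10^-5

[H+] = 10^(-2.74) = 1.82 × 10^-3 M
At equilibrium [HA] = 0.048 − 1.82 × 10^-3 = 4.62 × 10^-2 M
Ka = [H+][A-]/[HA] = (1.82 × 10^-3)² / 4.62 × 10^-2 = 7.2 × 10^-5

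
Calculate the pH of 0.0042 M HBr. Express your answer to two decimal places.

pH = 2.38

HBr is a strong acid and dissociates completely, so [H+] = 0.0042 M.
pH = -log(0.0042) = 2.38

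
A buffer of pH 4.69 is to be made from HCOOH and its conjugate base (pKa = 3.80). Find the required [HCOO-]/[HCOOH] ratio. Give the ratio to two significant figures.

ratio = 7.8

pH = pKa + log(r) ⇒ log(r) = 4.69 − 3.80 = +0.89
r = [HCOO-]/[HCOOH] = 10^(+0.89) = 7.76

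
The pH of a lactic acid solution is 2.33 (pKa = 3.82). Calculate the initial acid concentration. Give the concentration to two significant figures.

C₀ = 1.5 × 10^-1 M

[H+] = 10^(-2.33) = 4.68 × 10^-3 M = x
Ka = 10^(−3.82) = 1.51 × 10^-4
Ka = x²/(C₀ − x) ⇒ C₀ = x + x²/Ka
C₀ = 4.68 × 10^-3 + (4.68 × 10^-3)²/(1.51 × 10^-4) = 1.50 × 10^-1 M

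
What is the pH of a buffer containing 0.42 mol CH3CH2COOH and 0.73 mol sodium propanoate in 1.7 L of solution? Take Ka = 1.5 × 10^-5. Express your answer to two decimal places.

pKa = −log(1.5 × 10^-5) = 4.824
Henderson–Hasselbalch: pH = pKa + log([CH3CH2COO-]/[CH3CH2COOH]) = 4.824 + log(0.73/0.42)
pH = 4.824 + (+0.240) = 5.06

pH = 5.06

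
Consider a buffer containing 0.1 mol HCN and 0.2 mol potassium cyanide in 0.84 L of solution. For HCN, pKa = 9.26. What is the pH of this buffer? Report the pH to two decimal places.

pH = 9.56

Henderson–Hasselbalch: pH = pKa + log([CN-]/[HCN]) = 9.26 + log(0.2/0.1)
pH = 9.26 + (+0.301) = 9.56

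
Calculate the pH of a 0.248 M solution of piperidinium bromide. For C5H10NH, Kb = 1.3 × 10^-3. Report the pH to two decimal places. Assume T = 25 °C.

C5H10NH2+ is the conjugate acid of the weak base C5H10NH.
Ka = Kw/Kb = 1.0×10^-14 / 1.3 × 10^-3 = 7.69 × 10^-12
Ka = [H+]²/(0.248 − [H+]) = 7.69 × 10^-12
Since Ka ≪ C₀, [H+] ≈ √(Ka·C₀) = 1.38 × 10^-6 M.
([H+]/C₀ = 0.00056% < 5%, so the approximation holds.)
pH = −log(1.38 × 10^-6) = 5.86

pH = 5.86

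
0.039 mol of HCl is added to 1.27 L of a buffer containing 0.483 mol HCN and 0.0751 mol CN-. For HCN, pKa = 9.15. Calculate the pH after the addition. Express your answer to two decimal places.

After neutralization: n(HCN) = 0.522 mol, n(CN-) = 0.0361 mol.
pH = pKa + log(n_CN-/n_HCN) = 9.15 + log(0.0361/0.522) = 9.15 + (-1.160)

pH = 7.99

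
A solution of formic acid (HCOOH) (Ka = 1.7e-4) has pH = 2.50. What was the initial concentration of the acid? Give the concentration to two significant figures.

C₀ = 6.2 × 10^-2 M

[H+] = 10^(-2.50) = 3.16 × 10^-3 M = x
Ka = x²/(C₀ − x) ⇒ C₀ = x + x²/Ka
C₀ = 3.16 × 10^-3 + (3.16 × 10^-3)²/(1.7 × 10^-4) = 6.19 × 10^-2 M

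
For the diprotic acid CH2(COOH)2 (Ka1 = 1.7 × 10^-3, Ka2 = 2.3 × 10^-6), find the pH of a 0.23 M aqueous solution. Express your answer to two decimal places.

Since Ka1 ≫ Ka2, the first ionization dominates [H+].
Ka1 = x²/(0.23 − x) = 1.7 × 10^-3
Solving the quadratic: x = (−Ka1 + √(Ka1² + 4·Ka1·C₀))/2 = 1.89 × 10^-2 M
pH = −log(1.89 × 10^-2) = 1.72

pH = 1.72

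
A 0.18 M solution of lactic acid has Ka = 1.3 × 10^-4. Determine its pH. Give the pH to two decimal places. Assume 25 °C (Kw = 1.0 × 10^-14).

CH3CH(OH)COOH ⇌ CH3CH(OH)COO- + H+
From the ICE table, Ka = [H+]²/(0.18 − [H+]) = 1.3 × 10^-4.
Assume [H+] ≪ 0.18: [H+] ≈ √(1.3 × 10^-4 × 0.18) = 4.84 × 10^-3 M
pH = −log(4.84 × 10^-3) = 2.32

pH = 2.32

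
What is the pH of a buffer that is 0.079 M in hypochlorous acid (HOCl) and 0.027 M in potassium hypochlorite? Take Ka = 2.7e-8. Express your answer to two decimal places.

pH = 7.10

pKa = −log(2.7 × 10^-8) = 7.569
Henderson–Hasselbalch: pH = pKa + log([OCl-]/[HOCl]) = 7.569 + log(0.027/0.079)
pH = 7.569 + (-0.466) = 7.10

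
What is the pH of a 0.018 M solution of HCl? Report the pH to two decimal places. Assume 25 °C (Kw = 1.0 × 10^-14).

pH = 1.74

HCl is a strong acid and dissociates completely, so [H+] = 0.018 M.
pH = -log(0.018) = 1.74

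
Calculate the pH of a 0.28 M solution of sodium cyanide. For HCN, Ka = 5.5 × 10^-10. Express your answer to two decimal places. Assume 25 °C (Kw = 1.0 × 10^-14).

pH = 11.35

CN- is the conjugate base of the weak acid HCN.
Kb = Kw/Ka = 1.0×10^-14 / 5.5 × 10^-10 = 1.82 × 10^-5
Kb = x²/(0.28 − x) = 1.82 × 10^-5
Assume x ≪ 0.28: x ≈ √(1.82 × 10^-5 × 0.28) = 2.26 × 10^-3 M
(x/C₀ = 0.81% < 5%, so the approximation holds.)
pOH = −log(2.26 × 10^-3) = 2.65; pH = 14.00 − 2.65 = 11.35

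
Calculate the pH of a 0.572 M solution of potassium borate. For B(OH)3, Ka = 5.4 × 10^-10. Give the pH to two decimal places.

B(OH)4- is the conjugate base of the weak acid B(OH)3.
Kb = Kw/Ka = 1.0×10^-14 / 5.4 × 10^-10 = 1.85 × 10^-5
Let x = [OH-] at equilibrium. Kb = x²/(0.572 − x).
Since Kb ≪ C₀, x ≈ √(Kb·C₀) = 3.25 × 10^-3 M.
(x/C₀ = 0.57% < 5%, so the approximation holds.)
pOH = 2.49, so pH = 14.00 − pOH = 11.51

pH = 11.51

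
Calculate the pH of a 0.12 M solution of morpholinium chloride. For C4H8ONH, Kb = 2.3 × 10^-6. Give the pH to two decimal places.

pH = 4.64

C4H8ONH2+ is the conjugate acid of the weak base C4H8ONH.
Ka = Kw/Kb = 1.0×10^-14 / 2.3 × 10^-6 = 4.35 × 10^-9
From the ICE table, Ka = [H+]²/(0.12 − [H+]) = 4.35 × 10^-9.
Assume [H+] ≪ 0.12: [H+] ≈ √(4.35 × 10^-9 × 0.12) = 2.28 × 10^-5 M
([H+]/C₀ = 0.019% < 5%, so the approximation holds.)
pH = −log(2.28 × 10^-5) = 4.64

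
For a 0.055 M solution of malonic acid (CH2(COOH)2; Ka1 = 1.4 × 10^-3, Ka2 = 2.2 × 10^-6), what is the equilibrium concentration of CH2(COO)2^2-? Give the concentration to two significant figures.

2.2 × 10^-6 M

First ionization gives [H+] ≈ [CH2(COOH)COO-] = 8.10 × 10^-3 M.
Second step: Ka2 = [H+][CH2(COO)2^2-]/[CH2(COOH)COO-] ≈ [CH2(COO)2^2-] (since [H+] ≈ [CH2(COOH)COO-]).
So [CH2(COO)2^2-] ≈ Ka2.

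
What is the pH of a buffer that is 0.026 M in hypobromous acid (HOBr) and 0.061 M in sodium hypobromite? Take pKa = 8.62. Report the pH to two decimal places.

pH = pKa + log([A⁻]/[HA]) = 8.62 + log(0.061/0.026)
pH = 8.62 + (+0.370) = 8.99

pH = 8.99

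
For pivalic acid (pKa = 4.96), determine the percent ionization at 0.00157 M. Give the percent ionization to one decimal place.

8.0%

(CH3)3CCOOH ⇌ (CH3)3CCOO- + H+; let x = [H+] at equilibrium.
Ka = 10^(−4.96) = 1.10 × 10^-5
Ka = x²/(C₀ − x); solving the quadratic gives x = 1.26 × 10^-4 M.
% ionization = x/C₀ × 100% = 1.26 × 10^-4/0.00157 × 100% = 8.0%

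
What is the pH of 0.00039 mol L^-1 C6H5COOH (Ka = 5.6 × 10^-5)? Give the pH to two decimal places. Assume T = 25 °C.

C6H5COOH ⇌ C6H5COO- + H+
Ka = [H+]²/(0.00039 − [H+]) = 5.6 × 10^-5
The 5% rule fails; solving [H+]² + Ka·[H+] − Ka·C₀ = 0 exactly:
[H+] = [−5.6e-05 + √(5.6e-05² + 8.74e-08)]/2 = 1.22 × 10^-4 M
pH = −log[H+] = −log(1.22 × 10^-4) = 3.91

pH = 3.91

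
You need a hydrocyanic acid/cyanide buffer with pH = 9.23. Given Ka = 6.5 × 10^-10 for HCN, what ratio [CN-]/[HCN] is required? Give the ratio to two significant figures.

ratio = 1.1

pKa = -log(6.5 × 10^-10) = 9.187
pH = pKa + log(r) ⇒ log(r) = 9.23 − 9.187 = +0.043
r = [CN-]/[HCN] = 10^(+0.043) = 1.1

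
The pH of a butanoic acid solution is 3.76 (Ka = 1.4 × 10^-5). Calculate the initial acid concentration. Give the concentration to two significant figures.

[H+] = 10^(-3.76) = 1.74 × 10^-4 M = x
Ka = x²/(C₀ − x) ⇒ C₀ = x + x²/Ka
C₀ = 1.74 × 10^-4 + (1.74 × 10^-4)²/(1.4 × 10^-5) = 2.34 × 10^-3 M

C₀ = 2.3 × 10^-3 M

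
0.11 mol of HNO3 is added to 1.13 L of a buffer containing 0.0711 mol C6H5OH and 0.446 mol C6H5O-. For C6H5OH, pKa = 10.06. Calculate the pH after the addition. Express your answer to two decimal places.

pH = 10.33

After neutralization: n(C6H5OH) = 0.181 mol, n(C6H5O-) = 0.336 mol.
pH = pKa + log(n_C6H5O-/n_C6H5OH) = 10.06 + log(0.336/0.181) = 10.06 + (+0.269)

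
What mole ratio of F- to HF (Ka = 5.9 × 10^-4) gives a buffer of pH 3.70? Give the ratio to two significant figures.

ratio = 3.0

pKa = -log(5.9 × 10^-4) = 3.229
pH = pKa + log(r) ⇒ log(r) = 3.70 − 3.229 = +0.471
r = [F-]/[HF] = 10^(+0.471) = 2.96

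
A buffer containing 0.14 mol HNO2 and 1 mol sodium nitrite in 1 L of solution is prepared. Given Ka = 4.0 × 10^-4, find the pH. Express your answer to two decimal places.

pKa = −log(4.0 × 10^-4) = 3.398
Using pH = pKa + log([base]/[acid]) with [base]/[acid] = 1/0.14:
pH = 3.398 + (+0.854) = 4.25

pH = 4.25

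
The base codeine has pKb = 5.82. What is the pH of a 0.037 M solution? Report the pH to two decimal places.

pH = 10.37

C18H21NO3 + H2O ⇌ C18H22NO3+ + OH-
Kb = 10^(−5.82) = 1.51 × 10^-6
From the ICE table, Kb = [OH-]²/(0.037 − [OH-]) = 1.51 × 10^-6.
Neglecting [OH-] in the denominator: [OH-] = √(1.51 × 10^-6 × 0.037) = 2.36 × 10^-4 M
([OH-]/C₀ = 0.64% < 5%, so the approximation holds.)
pOH = 3.63, so pH = 14.00 − pOH = 10.37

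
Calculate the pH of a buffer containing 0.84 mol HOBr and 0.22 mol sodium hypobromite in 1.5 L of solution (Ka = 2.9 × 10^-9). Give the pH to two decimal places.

pKa = −log(2.9 × 10^-9) = 8.538
Using pH = pKa + log([base]/[acid]) with [base]/[acid] = 0.22/0.84:
pH = 8.538 + (-0.582) = 7.96

pH = 7.96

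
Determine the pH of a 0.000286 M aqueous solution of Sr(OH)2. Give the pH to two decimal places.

Sr(OH)2 is a strong base (each formula unit releases 2 OH-); [OH-] = 0.000572 M.
pOH = -log(0.000572) = 3.24
pH = 14.00 - 3.24 = 10.76

pH = 10.76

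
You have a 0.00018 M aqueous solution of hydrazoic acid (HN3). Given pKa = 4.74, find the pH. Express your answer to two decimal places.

HN3 ⇌ N3- + H+
Ka = 10^(−4.74) = 1.82 × 10^-5
Ka = [H+]²/(0.00018 − [H+]) = 1.82 × 10^-5
The 5% rule fails; solving [H+]² + Ka·[H+] − Ka·C₀ = 0 exactly:
[H+] = [−1.82e-05 + √(1.82e-05² + 1.31e-08)]/2 = 4.89 × 10^-5 M
pH = −log(4.89 × 10^-5) = 4.31

pH = 4.31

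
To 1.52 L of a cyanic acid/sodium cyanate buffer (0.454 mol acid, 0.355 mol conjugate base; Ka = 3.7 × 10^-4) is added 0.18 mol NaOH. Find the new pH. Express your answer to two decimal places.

After neutralization: n(HOCN) = 0.274 mol, n(OCN-) = 0.535 mol.
pKa = −log(3.7 × 10^-4) = 3.432
pH = pKa + log([A⁻]/[HA]) = 3.432 + log(0.535/0.274) = 3.432 +0.291

pH = 3.72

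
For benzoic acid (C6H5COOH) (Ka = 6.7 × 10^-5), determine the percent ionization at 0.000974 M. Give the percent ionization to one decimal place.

C6H5COOH ⇌ C6H5COO- + H+; let x = [H+] at equilibrium.
Solve x² + 6.7e-05x − 6.53e-08 = 0 → x = 2.24 × 10^-4 M
% ionization = x/C₀ × 100% = 2.24 × 10^-4/0.000974 × 100% = 23.0%

23.0%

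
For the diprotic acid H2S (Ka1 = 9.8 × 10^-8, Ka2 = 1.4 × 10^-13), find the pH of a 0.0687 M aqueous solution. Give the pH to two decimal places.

Ka1 ≫ Ka2, so treat the first dissociation as the only significant source of H+.
Ka1 = x²/(0.0687 − x) = 9.8 × 10^-8
x ≈ √(9.8 × 10^-8 × 0.0687) = 8.21 × 10^-5 M
pH = −log(8.21 × 10^-5) = 4.09

pH = 4.09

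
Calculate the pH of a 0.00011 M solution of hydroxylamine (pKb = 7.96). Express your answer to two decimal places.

NH2OH + H2O ⇌ NH3OH+ + OH-
Kb = 10^(−7.96) = 1.10 × 10^-8
From the ICE table, Kb = [OH-]²/(0.00011 − [OH-]) = 1.10 × 10^-8.
Assume [OH-] ≪ 0.00011: [OH-] ≈ √(1.10 × 10^-8 × 0.00011) = 1.10 × 10^-6 M
pOH = 5.96, so pH = 14.00 − pOH = 8.04

pH = 8.04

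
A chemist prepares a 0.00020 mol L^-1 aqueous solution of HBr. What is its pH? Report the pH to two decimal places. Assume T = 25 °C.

pH = 3.70

HBr is a strong acid and dissociates completely, so [H+] = 0.00020 M.
pH = -log(0.0002) = 3.70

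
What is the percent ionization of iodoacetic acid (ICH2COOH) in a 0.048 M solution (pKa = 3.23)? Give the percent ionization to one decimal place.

ICH2COOH ⇌ ICH2COO- + H+; let x = [H+] at equilibrium.
Ka = 10^(−3.23) = 5.89 × 10^-4
Solve x² + 0.000589x − 2.83e-05 = 0 → x = 5.03 × 10^-3 M
Fraction ionized = 5.03 × 10^-3 / 0.048 = 0.1048 → 10.5%

10.5%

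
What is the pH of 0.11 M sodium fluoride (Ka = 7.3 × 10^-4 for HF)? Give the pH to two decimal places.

pH = 8.09

F- is the conjugate base of the weak acid HF.
Kb = Kw/Ka = 1.0×10^-14 / 7.3 × 10^-4 = 1.37 × 10^-11
Kb = [OH-]²/(0.11 − [OH-]) = 1.37 × 10^-11
Neglecting [OH-] in the denominator: [OH-] = √(1.37 × 10^-11 × 0.11) = 1.23 × 10^-6 M
([OH-]/C₀ = 0.0011% < 5%, so the approximation holds.)
pOH = −log(1.23 × 10^-6) = 5.91; pH = 14.00 − 5.91 = 8.09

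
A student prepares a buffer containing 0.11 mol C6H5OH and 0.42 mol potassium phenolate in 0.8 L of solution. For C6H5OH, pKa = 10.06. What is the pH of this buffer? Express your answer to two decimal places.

pH = pKa + log([A⁻]/[HA]) = 10.06 + log(0.42/0.11)
pH = 10.06 + (+0.582) = 10.64

pH = 10.64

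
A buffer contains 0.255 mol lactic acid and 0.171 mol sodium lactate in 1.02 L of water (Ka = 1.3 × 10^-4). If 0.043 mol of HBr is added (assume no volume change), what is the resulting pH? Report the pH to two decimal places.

After neutralization: n(CH3CH(OH)COOH) = 0.298 mol, n(CH3CH(OH)COO-) = 0.128 mol.
pKa = −log(1.3 × 10^-4) = 3.886
pH = pKa + log([A⁻]/[HA]) = 3.886 + log(0.128/0.298) = 3.886 -0.367

pH = 3.52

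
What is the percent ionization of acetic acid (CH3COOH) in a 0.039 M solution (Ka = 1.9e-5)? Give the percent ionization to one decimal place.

2.2%

CH3COOH ⇌ CH3COO- + H+; let x = [H+] at equilibrium.
x ≈ √(Ka·C₀) = √(1.9 × 10^-5 × 0.039) = 8.61 × 10^-4 M
% ionization = x/C₀ × 100% = 8.61 × 10^-4/0.039 × 100% = 2.2%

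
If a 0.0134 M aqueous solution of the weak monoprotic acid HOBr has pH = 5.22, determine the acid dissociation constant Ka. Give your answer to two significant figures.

[H+] = 10^(-5.22) = 6.03 × 10^-6 M
At equilibrium [HA] = 0.0134 − 6.03 × 10^-6 = 1.34 × 10^-2 M
Ka = [H+][A-]/[HA] = (6.03 × 10^-6)² / 1.34 × 10^-2 = 2.7 × 10^-9

Ka = 2.7 × 10^-9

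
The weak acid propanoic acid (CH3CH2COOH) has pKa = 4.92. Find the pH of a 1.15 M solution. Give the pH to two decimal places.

pH = 2.43

CH3CH2COOH ⇌ CH3CH2COO- + H+
Ka = 10^(−4.92) = 1.20 × 10^-5
Ka = [H+]²/(1.15 − [H+]) = 1.20 × 10^-5
Since Ka ≪ C₀, [H+] ≈ √(Ka·C₀) = 3.71 × 10^-3 M.
Check: 0.32% ionized — well under 5%, approximation valid.
pH = −log(3.71 × 10^-3) = 2.43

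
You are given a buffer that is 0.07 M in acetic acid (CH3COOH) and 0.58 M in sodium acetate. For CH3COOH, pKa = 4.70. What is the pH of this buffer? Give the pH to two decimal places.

pH = 5.62

Henderson–Hasselbalch: pH = pKa + log([CH3COO-]/[CH3COOH]) = 4.70 + log(0.58/0.07)
pH = 4.70 + (+0.918) = 5.62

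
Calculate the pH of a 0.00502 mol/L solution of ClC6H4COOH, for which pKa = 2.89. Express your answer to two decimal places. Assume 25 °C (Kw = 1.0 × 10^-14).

pH = 2.70

ClC6H4COOH ⇌ ClC6H4COO- + H+
Ka = 10^(−2.89) = 1.29 × 10^-3
From the ICE table, Ka = [H+]²/(0.00502 − [H+]) = 1.29 × 10^-3.
Here C₀/Ka ≈ 3.89, so the small-[H+] approximation fails. Use the quadratic:
[H+] = (−Ka + √(Ka² + 4·Ka·C₀))/2 = 1.98 × 10^-3 M
pH = −log[H+] = −log(1.98 × 10^-3) = 2.70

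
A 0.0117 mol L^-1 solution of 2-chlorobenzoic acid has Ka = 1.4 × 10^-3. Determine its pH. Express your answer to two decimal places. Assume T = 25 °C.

pH = 2.47

ClC6H4COOH ⇌ ClC6H4COO- + H+
Let x = [H+] at equilibrium. Ka = x²/(0.0117 − x).
The 5% rule fails; solving x² + Ka·x − Ka·C₀ = 0 exactly:
x = [−0.0014 + √(0.0014² + 6.55e-05)]/2 = 3.41 × 10^-3 M
pH = −log(3.41 × 10^-3) = 2.47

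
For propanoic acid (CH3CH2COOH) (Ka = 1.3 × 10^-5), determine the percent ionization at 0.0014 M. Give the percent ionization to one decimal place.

9.2%

CH3CH2COOH ⇌ CH3CH2COO- + H+; let x = [H+] at equilibrium.
Ka = x²/(C₀ − x); solving the quadratic gives x = 1.29 × 10^-4 M.
Fraction ionized = 1.29 × 10^-4 / 0.0014 = 0.0921 → 9.2%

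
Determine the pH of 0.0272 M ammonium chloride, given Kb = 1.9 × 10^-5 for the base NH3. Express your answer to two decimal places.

NH4+ is the conjugate acid of the weak base NH3.
Ka = Kw/Kb = 1.0×10^-14 / 1.9 × 10^-5 = 5.26 × 10^-10
Ka = x²/(0.0272 − x) = 5.26 × 10^-10
Neglecting x in the denominator: x = √(5.26 × 10^-10 × 0.0272) = 3.78 × 10^-6 M
(x/C₀ = 0.014% < 5%, so the approximation holds.)
pH = −log[H+] = −log(3.78 × 10^-6) = 5.42

pH = 5.42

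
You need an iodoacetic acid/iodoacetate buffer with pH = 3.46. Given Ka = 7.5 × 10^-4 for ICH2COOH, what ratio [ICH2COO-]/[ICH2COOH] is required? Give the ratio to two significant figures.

pKa = -log(7.5 × 10^-4) = 3.125
pH = pKa + log(r) ⇒ log(r) = 3.46 − 3.125 = +0.335
r = [ICH2COO-]/[ICH2COOH] = 10^(+0.335) = 2.16

ratio = 2.2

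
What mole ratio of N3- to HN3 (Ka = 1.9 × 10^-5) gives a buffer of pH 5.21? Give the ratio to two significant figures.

ratio = 3.1

pKa = -log(1.9 × 10^-5) = 4.721
pH = pKa + log(r) ⇒ log(r) = 5.21 − 4.721 = +0.489
r = [N3-]/[HN3] = 10^(+0.489) = 3.08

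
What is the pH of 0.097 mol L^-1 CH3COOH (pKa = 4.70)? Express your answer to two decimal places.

CH3COOH ⇌ CH3COO- + H+
Ka = 10^(−4.70) = 2.00 × 10^-5
Ka = [H+]²/(0.097 − [H+]) = 2.00 × 10^-5
Since Ka ≪ C₀, [H+] ≈ √(Ka·C₀) = 1.39 × 10^-3 M.
pH = −log(1.39 × 10^-3) = 2.86

pH = 2.86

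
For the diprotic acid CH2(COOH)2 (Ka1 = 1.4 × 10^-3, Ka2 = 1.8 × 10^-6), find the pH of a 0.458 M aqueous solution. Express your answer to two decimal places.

Ka1 ≫ Ka2, so treat the first dissociation as the only significant source of H+.
Ka1 = x²/(0.458 − x) = 1.4 × 10^-3
Solving the quadratic: x = (−Ka1 + √(Ka1² + 4·Ka1·C₀))/2 = 2.46 × 10^-2 M
pH = −log(2.46 × 10^-2) = 1.61

pH = 1.61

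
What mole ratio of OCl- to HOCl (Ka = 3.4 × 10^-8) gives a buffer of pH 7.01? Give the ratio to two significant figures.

pKa = -log(3.4 × 10^-8) = 7.469
pH = pKa + log(r) ⇒ log(r) = 7.01 − 7.469 = -0.459
r = [OCl-]/[HOCl] = 10^(-0.459) = 0.348

ratio = 0.35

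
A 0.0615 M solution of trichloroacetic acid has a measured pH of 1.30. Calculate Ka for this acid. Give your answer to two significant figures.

[H+] = 10^(-1.30) = 5.01 × 10^-2 M
At equilibrium [HA] = 0.0615 − 5.01 × 10^-2 = 1.14 × 10^-2 M
Ka = [H+][A-]/[HA] = (5.01 × 10^-2)² / 1.14 × 10^-2 = 2.2 × 10^-1

Ka = 2.2 × 10^-1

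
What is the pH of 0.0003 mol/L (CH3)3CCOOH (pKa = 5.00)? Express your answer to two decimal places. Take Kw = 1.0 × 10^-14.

(CH3)3CCOOH ⇌ (CH3)3CCOO- + H+
Ka = 10^(−5.00) = 1.00 × 10^-5
Ka = [H+]²/(0.0003 − [H+]) = 1.00 × 10^-5
Here C₀/Ka ≈ 30, so the small-[H+] approximation fails. Use the quadratic:
[H+] = [−1e-05 + √(1e-05² + 1.2e-08)]/2 = 5.00 × 10^-5 M
pH = −log(5.00 × 10^-5) = 4.30

pH = 4.30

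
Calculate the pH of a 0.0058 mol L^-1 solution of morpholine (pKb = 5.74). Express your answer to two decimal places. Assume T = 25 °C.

pH = 10.01

C4H8ONH + H2O ⇌ C4H8ONH2+ + OH-
Kb = 10^(−5.74) = 1.82 × 10^-6
Kb = [OH-]²/(0.0058 − [OH-]) = 1.82 × 10^-6
Since Kb ≪ C₀, [OH-] ≈ √(Kb·C₀) = 1.03 × 10^-4 M.
pOH = −log(1.03 × 10^-4) = 3.99; pH = 14.00 − 3.99 = 10.01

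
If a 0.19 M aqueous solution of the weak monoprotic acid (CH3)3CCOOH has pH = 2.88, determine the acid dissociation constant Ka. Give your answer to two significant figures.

Ka = 9.2 × 10^-6

[H+] = 10^(-2.88) = 1.32 × 10^-3 M
At equilibrium [HA] = 0.19 − 1.32 × 10^-3 = 1.89 × 10^-1 M
Ka = [H+][A-]/[HA] = (1.32 × 10^-3)² / 1.89 × 10^-1 = 9.2 × 10^-6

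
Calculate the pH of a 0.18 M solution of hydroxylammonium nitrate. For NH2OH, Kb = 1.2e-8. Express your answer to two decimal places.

NH3OH+ is the conjugate acid of the weak base NH2OH.
Ka = Kw/Kb = 1.0×10^-14 / 1.2 × 10^-8 = 8.33 × 10^-7
From the ICE table, Ka = x²/(0.18 − x) = 8.33 × 10^-7.
Since Ka ≪ C₀, x ≈ √(Ka·C₀) = 3.87 × 10^-4 M.
(x/C₀ = 0.22% < 5%, so the approximation holds.)
pH = −log(3.87 × 10^-4) = 3.41

pH = 3.41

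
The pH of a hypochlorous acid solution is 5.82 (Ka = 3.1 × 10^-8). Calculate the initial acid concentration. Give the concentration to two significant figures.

C₀ = 7.5 × 10^-5 M

[H+] = 10^(-5.82) = 1.51 × 10^-6 M = x
Ka = x²/(C₀ − x) ⇒ C₀ = x + x²/Ka
C₀ = 1.51 × 10^-6 + (1.51 × 10^-6)²/(3.1 × 10^-8) = 7.51 × 10^-5 M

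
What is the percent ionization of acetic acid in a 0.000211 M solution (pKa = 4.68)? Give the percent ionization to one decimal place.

26.9%

CH3COOH ⇌ CH3COO- + H+; let x = [H+] at equilibrium.
Ka = 10^(−4.68) = 2.09 × 10^-5
Solve x² + 2.09e-05x − 4.41e-09 = 0 → x = 5.68 × 10^-5 M
Fraction ionized = 5.68 × 10^-5 / 0.000211 = 0.2692 → 26.9%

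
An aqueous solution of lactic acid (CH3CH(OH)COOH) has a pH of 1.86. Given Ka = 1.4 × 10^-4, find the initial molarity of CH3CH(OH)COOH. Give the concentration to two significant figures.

[H+] = 10^(-1.86) = 1.38 × 10^-2 M = x
Ka = x²/(C₀ − x) ⇒ C₀ = x + x²/Ka
C₀ = 1.38 × 10^-2 + (1.38 × 10^-2)²/(1.4 × 10^-4) = 1.37 M

C₀ = 1.4 M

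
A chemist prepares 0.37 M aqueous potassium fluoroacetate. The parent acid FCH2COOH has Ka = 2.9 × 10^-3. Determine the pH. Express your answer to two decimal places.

FCH2COO- is the conjugate base of the weak acid FCH2COOH.
Kb = Kw/Ka = 1.0×10^-14 / 2.9 × 10^-3 = 3.45 × 10^-12
Let x = [OH-] at equilibrium. Kb = x²/(0.37 − x).
Assume x ≪ 0.37: x ≈ √(3.45 × 10^-12 × 0.37) = 1.13 × 10^-6 M
Check: 0.00031% ionized — well under 5%, approximation valid.
pOH = −log(1.13 × 10^-6) = 5.95; pH = 14.00 − 5.95 = 8.05

pH = 8.05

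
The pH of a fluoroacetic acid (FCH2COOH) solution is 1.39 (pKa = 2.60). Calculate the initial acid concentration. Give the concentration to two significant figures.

[H+] = 10^(-1.39) = 4.07 × 10^-2 M = x
Ka = 10^(−2.60) = 2.51 × 10^-3
Ka = x²/(C₀ − x) ⇒ C₀ = x + x²/Ka
C₀ = 4.07 × 10^-2 + (4.07 × 10^-2)²/(2.51 × 10^-3) = 7.01 × 10^-1 M

C₀ = 7.0 × 10^-1 M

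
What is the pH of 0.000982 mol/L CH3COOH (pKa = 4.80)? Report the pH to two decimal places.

CH3COOH ⇌ CH3COO- + H+
Ka = 10^(−4.80) = 1.58 × 10^-5
Ka = [H+]²/(0.000982 − [H+]) = 1.58 × 10^-5
The 5% rule fails; solving [H+]² + Ka·[H+] − Ka·C₀ = 0 exactly:
[H+] = (−Ka + √(Ka² + 4·Ka·C₀))/2 = 1.17 × 10^-4 M
pH = −log(1.17 × 10^-4) = 3.93

pH = 3.93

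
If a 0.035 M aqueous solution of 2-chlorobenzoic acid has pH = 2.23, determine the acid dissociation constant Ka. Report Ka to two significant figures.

Ka = 1.2 × 10^-3

[H+] = 10^(-2.23) = 5.89 × 10^-3 M
At equilibrium [HA] = 0.035 − 5.89 × 10^-3 = 2.91 × 10^-2 M
Ka = [H+][A-]/[HA] = (5.89 × 10^-3)² / 2.91 × 10^-2 = 1.2 × 10^-3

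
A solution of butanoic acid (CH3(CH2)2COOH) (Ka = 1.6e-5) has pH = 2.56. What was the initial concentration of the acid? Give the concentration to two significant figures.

[H+] = 10^(-2.56) = 2.75 × 10^-3 M = x
Ka = x²/(C₀ − x) ⇒ C₀ = x + x²/Ka
C₀ = 2.75 × 10^-3 + (2.75 × 10^-3)²/(1.6 × 10^-5) = 4.75 × 10^-1 M

C₀ = 4.8 × 10^-1 M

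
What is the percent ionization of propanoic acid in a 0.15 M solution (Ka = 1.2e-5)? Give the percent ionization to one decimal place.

CH3CH2COOH ⇌ CH3CH2COO- + H+; let x = [H+] at equilibrium.
x ≈ √(Ka·C₀) = √(1.2 × 10^-5 × 0.15) = 1.34 × 10^-3 M
% ionization = x/C₀ × 100% = 1.34 × 10^-3/0.15 × 100% = 0.9%

0.9%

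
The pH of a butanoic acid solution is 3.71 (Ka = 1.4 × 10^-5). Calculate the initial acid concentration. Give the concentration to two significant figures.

C₀ = 2.9 × 10^-3 M

[H+] = 10^(-3.71) = 1.95 × 10^-4 M = x
Ka = x²/(C₀ − x) ⇒ C₀ = x + x²/Ka
C₀ = 1.95 × 10^-4 + (1.95 × 10^-4)²/(1.4 × 10^-5) = 2.91 × 10^-3 M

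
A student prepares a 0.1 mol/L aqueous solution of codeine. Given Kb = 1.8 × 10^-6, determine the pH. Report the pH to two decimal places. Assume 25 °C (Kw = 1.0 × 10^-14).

C18H21NO3 + H2O ⇌ C18H22NO3+ + OH-
From the ICE table, Kb = x²/(0.1 − x) = 1.8 × 10^-6.
Neglecting x in the denominator: x = √(1.8 × 10^-6 × 0.1) = 4.24 × 10^-4 M
Check: 0.42% ionized — well under 5%, approximation valid.
pOH = −log(4.24 × 10^-4) = 3.37; pH = 14.00 − 3.37 = 10.63

pH = 10.63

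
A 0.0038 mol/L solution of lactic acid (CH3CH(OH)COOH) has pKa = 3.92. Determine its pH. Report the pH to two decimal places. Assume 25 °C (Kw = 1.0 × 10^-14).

CH3CH(OH)COOH ⇌ CH3CH(OH)COO- + H+
Ka = 10^(−3.92) = 1.20 × 10^-4
Ka = [H+]²/(0.0038 − [H+]) = 1.20 × 10^-4
The 5% rule fails; solving [H+]² + Ka·[H+] − Ka·C₀ = 0 exactly:
[H+] = (−Ka + √(Ka² + 4·Ka·C₀))/2 = 6.18 × 10^-4 M
pH = −log(6.18 × 10^-4) = 3.21

pH = 3.21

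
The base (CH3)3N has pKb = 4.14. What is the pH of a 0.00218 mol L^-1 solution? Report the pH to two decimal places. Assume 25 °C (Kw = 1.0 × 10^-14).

(CH3)3N + H2O ⇌ (CH3)3NH+ + OH-
Kb = 10^(−4.14) = 7.24 × 10^-5
Let x = [OH-] at equilibrium. Kb = x²/(0.00218 − x).
The 5% rule fails; solving x² + Kb·x − Kb·C₀ = 0 exactly:
x = (−Kb + √(Kb² + 4·Kb·C₀))/2 = 3.63 × 10^-4 M
pOH = −log(3.63 × 10^-4) = 3.44; pH = 14.00 − 3.44 = 10.56

pH = 10.56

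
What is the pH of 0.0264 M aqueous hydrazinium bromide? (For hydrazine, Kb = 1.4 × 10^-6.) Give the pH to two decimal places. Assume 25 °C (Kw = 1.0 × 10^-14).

pH = 4.86

N2H5+ is the conjugate acid of the weak base N2H4.
Ka = Kw/Kb = 1.0×10^-14 / 1.4 × 10^-6 = 7.14 × 10^-9
Let x = [H+] at equilibrium. Ka = x²/(0.0264 − x).
Since Ka ≪ C₀, x ≈ √(Ka·C₀) = 1.37 × 10^-5 M.
Check: 0.052% ionized — well under 5%, approximation valid.
pH = −log[H+] = −log(1.37 × 10^-5) = 4.86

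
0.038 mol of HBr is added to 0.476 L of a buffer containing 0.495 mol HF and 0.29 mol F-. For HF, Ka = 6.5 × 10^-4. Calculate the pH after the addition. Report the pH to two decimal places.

Added H+ converts F- to HF: HF → 0.533 mol, F- → 0.252 mol.
pKa = −log(6.5 × 10^-4) = 3.187
Henderson–Hasselbalch with mole ratio 0.252/0.533: pH = 3.187 + (-0.325)

pH = 2.86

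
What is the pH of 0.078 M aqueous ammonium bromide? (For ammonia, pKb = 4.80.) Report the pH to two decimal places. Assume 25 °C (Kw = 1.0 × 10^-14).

pH = 5.15

NH4+ is the conjugate acid of the weak base NH3.
Kb = 10^(−4.80) = 1.58 × 10^-5
Ka = Kw/Kb = 1.0×10^-14 / 1.58 × 10^-5 = 6.33 × 10^-10
From the ICE table, Ka = [H+]²/(0.078 − [H+]) = 6.33 × 10^-10.
Assume [H+] ≪ 0.078: [H+] ≈ √(6.33 × 10^-10 × 0.078) = 7.03 × 10^-6 M
([H+]/C₀ = 0.009% < 5%, so the approximation holds.)
pH = −log(7.03 × 10^-6) = 5.15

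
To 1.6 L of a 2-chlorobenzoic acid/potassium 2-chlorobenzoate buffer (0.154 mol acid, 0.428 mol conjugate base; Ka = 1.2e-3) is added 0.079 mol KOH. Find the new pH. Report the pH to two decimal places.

OH- converts ClC6H4COOH to ClC6H4COO-: ClC6H4COOH → 0.075 mol, ClC6H4COO- → 0.507 mol.
pKa = −log(1.2 × 10^-3) = 2.921
pH = pKa + log(n_ClC6H4COO-/n_ClC6H4COOH) = 2.921 + log(0.507/0.075) = 2.921 + (+0.830)

pH = 3.75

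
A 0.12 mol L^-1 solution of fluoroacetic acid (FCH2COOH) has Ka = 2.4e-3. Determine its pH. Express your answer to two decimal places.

pH = 1.80

FCH2COOH ⇌ FCH2COO- + H+
From the ICE table, Ka = [H+]²/(0.12 − [H+]) = 2.4 × 10^-3.
[H+] is not negligible relative to C₀; solve [H+]² + 0.0024·[H+] − 0.000288 = 0.
[H+] = (−Ka + √(Ka² + 4·Ka·C₀))/2 = 1.58 × 10^-2 M
pH = −log[H+] = −log(1.58 × 10^-2) = 1.80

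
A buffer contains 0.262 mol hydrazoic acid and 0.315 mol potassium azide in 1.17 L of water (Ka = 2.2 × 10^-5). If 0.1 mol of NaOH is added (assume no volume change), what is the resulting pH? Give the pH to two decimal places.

OH- converts HN3 to N3-: HN3 → 0.162 mol, N3- → 0.415 mol.
pKa = −log(2.2 × 10^-5) = 4.658
Henderson–Hasselbalch with mole ratio 0.415/0.162: pH = 4.658 + (+0.409)

pH = 5.07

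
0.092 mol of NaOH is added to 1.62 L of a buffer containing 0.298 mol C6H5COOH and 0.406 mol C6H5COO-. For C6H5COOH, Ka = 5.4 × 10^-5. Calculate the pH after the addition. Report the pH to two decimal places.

After neutralization: n(C6H5COOH) = 0.206 mol, n(C6H5COO-) = 0.498 mol.
pKa = −log(5.4 × 10^-5) = 4.268
pH = pKa + log(n_C6H5COO-/n_C6H5COOH) = 4.268 + log(0.498/0.206) = 4.268 + (+0.383)

pH = 4.65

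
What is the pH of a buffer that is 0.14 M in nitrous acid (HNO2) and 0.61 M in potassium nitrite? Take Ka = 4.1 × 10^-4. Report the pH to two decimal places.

pH = 4.03

pKa = −log(4.1 × 10^-4) = 3.387
Henderson–Hasselbalch: pH = pKa + log([NO2-]/[HNO2]) = 3.387 + log(0.61/0.14)
pH = 3.387 + (+0.639) = 4.03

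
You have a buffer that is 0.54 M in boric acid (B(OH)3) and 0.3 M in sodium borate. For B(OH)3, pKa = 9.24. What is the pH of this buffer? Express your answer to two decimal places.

Henderson–Hasselbalch: pH = pKa + log([B(OH)4-]/[B(OH)3]) = 9.24 + log(0.3/0.54)
pH = 9.24 + (-0.255) = 8.98

pH = 8.98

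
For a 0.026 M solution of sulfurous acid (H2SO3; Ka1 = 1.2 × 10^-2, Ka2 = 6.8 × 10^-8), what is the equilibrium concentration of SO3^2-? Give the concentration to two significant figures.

6.8 × 10^-8 M

First ionization gives [H+] ≈ [HSO3-] = 1.27 × 10^-2 M.
Second step: Ka2 = [H+][SO3^2-]/[HSO3-] ≈ [SO3^2-] (since [H+] ≈ [HSO3-]).
So [SO3^2-] ≈ Ka2.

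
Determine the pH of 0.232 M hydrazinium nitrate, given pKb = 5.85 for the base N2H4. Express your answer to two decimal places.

pH = 4.39

N2H5+ is the conjugate acid of the weak base N2H4.
Kb = 10^(−5.85) = 1.41 × 10^-6
Ka = Kw/Kb = 1.0×10^-14 / 1.41 × 10^-6 = 7.09 × 10^-9
Ka = x²/(0.232 − x) = 7.09 × 10^-9
Assume x ≪ 0.232: x ≈ √(7.09 × 10^-9 × 0.232) = 4.06 × 10^-5 M
pH = −log(4.06 × 10^-5) = 4.39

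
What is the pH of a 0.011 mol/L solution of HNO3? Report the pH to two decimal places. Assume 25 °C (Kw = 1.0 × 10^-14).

HNO3 is a strong acid and dissociates completely, so [H+] = 0.011 M.
pH = -log(0.011) = 1.96

pH = 1.96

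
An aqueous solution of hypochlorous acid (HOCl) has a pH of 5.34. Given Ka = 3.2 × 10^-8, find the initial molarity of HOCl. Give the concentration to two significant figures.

[H+] = 10^(-5.34) = 4.57 × 10^-6 M = x
Ka = x²/(C₀ − x) ⇒ C₀ = x + x²/Ka
C₀ = 4.57 × 10^-6 + (4.57 × 10^-6)²/(3.2 × 10^-8) = 6.57 × 10^-4 M

C₀ = 6.6 × 10^-4 M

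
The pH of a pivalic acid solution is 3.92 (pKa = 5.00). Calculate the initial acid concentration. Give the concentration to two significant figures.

C₀ = 1.6 × 10^-3 M

[H+] = 10^(-3.92) = 1.20 × 10^-4 M = x
Ka = 10^(−5.00) = 1.00 × 10^-5
Ka = x²/(C₀ − x) ⇒ C₀ = x + x²/Ka
C₀ = 1.20 × 10^-4 + (1.20 × 10^-4)²/(1.00 × 10^-5) = 1.56 × 10^-3 M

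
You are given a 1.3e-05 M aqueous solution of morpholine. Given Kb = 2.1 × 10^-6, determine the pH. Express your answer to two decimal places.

pH = 8.63

C4H8ONH + H2O ⇌ C4H8ONH2+ + OH-
Kb = x²/(1.3e-05 − x) = 2.1 × 10^-6
The 5% rule fails; solving x² + Kb·x − Kb·C₀ = 0 exactly:
x = (−Kb + √(Kb² + 4·Kb·C₀))/2 = 4.28 × 10^-6 M
pOH = 5.37, so pH = 14.00 − pOH = 8.63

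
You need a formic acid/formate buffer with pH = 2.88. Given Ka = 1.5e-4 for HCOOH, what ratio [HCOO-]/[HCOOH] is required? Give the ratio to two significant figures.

ratio = 0.11

pKa = -log(1.5 × 10^-4) = 3.824
pH = pKa + log(r) ⇒ log(r) = 2.88 − 3.824 = -0.944
r = [HCOO-]/[HCOOH] = 10^(-0.944) = 0.114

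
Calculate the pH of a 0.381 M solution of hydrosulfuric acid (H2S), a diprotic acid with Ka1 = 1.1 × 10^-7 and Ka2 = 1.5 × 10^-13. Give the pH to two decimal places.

Ka1 ≫ Ka2, so treat the first dissociation as the only significant source of H+.
Ka1 = x²/(0.381 − x) = 1.1 × 10^-7
x ≈ √(1.1 × 10^-7 × 0.381) = 2.05 × 10^-4 M
pH = −log(2.05 × 10^-4) = 3.69

pH = 3.69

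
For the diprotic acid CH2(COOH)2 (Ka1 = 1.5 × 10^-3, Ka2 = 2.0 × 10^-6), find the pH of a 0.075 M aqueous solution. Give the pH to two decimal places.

Since Ka1 ≫ Ka2, the first ionization dominates [H+].
Ka1 = x²/(0.075 − x) = 1.5 × 10^-3
Solving the quadratic: x = (−Ka1 + √(Ka1² + 4·Ka1·C₀))/2 = 9.88 × 10^-3 M
pH = −log(9.88 × 10^-3) = 2.01

pH = 2.01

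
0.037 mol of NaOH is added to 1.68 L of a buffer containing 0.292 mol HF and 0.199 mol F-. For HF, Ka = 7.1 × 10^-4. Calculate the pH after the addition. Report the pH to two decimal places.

After neutralization: n(HF) = 0.255 mol, n(F-) = 0.236 mol.
pKa = −log(7.1 × 10^-4) = 3.149
pH = pKa + log([A⁻]/[HA]) = 3.149 + log(0.236/0.255) = 3.149 -0.034

pH = 3.12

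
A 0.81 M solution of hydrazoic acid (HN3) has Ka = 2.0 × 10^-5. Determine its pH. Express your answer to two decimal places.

pH = 2.40

HN3 ⇌ N3- + H+
Ka = [H+]²/(0.81 − [H+]) = 2.0 × 10^-5
Since Ka ≪ C₀, [H+] ≈ √(Ka·C₀) = 4.02 × 10^-3 M.
pH = −log(4.02 × 10^-3) = 2.40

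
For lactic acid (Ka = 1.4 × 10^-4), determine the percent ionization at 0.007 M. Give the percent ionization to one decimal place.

13.2%

CH3CH(OH)COOH ⇌ CH3CH(OH)COO- + H+; let x = [H+] at equilibrium.
Ka = x²/(C₀ − x); solving the quadratic gives x = 9.22 × 10^-4 M.
Fraction ionized = 9.22 × 10^-4 / 0.007 = 0.1317 → 13.2%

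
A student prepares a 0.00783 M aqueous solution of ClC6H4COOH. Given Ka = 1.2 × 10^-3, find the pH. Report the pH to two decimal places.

pH = 2.60

ClC6H4COOH ⇌ ClC6H4COO- + H+
Let x = [H+] at equilibrium. Ka = x²/(0.00783 − x).
Here C₀/Ka ≈ 6.53, so the small-x approximation fails. Use the quadratic:
x = (−Ka + √(Ka² + 4·Ka·C₀))/2 = 2.52 × 10^-3 M
pH = −log[H+] = −log(2.52 × 10^-3) = 2.60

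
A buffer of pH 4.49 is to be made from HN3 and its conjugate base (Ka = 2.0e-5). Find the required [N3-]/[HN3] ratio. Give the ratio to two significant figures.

ratio = 0.62

pKa = -log(2.0 × 10^-5) = 4.699
pH = pKa + log(r) ⇒ log(r) = 4.49 − 4.699 = -0.209
r = [N3-]/[HN3] = 10^(-0.209) = 0.618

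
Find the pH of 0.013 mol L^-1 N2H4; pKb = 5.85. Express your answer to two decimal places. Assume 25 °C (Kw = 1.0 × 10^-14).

pH = 10.13

N2H4 + H2O ⇌ N2H5+ + OH-
Kb = 10^(−5.85) = 1.41 × 10^-6
Kb = [OH-]²/(0.013 − [OH-]) = 1.41 × 10^-6
Assume [OH-] ≪ 0.013: [OH-] ≈ √(1.41 × 10^-6 × 0.013) = 1.35 × 10^-4 M
([OH-]/C₀ = 1% < 5%, so the approximation holds.)
pOH = −log(1.35 × 10^-4) = 3.87; pH = 14.00 − 3.87 = 10.13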